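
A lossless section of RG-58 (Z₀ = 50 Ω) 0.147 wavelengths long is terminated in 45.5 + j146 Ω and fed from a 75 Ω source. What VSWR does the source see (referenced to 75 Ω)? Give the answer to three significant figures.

VSWR ≈ 10.7

βl = 2π × 0.147 = 52.9°
tan(βl) = 1.32
Z_in = Z_0·(Z_L + jZ_0·tanβl)/(Z_0 + jZ_L·tanβl) = 13 − j68.6 Ω
Γ_s = (Z_in − Z_s)/(Z_in + Z_s) = (-62 − j68.6)/(88 − j68.6), |Γ_s| = 0.829
VSWR = (1 + |Γ_s|)/(1 − |Γ_s|)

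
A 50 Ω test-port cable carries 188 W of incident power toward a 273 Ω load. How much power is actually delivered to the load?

Γ = (273 − 50)/(273 + 50) = 0.69
|Γ|² = 0.477
P_refl = |Γ|²·P_inc = 89.6 W, P_del = (1 − |Γ|²)·P_inc = 98.4 W

P_delivered ≈ 98.4 W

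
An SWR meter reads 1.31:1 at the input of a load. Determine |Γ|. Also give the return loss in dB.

|Γ| ≈ 0.134; return loss ≈ 17.4 dB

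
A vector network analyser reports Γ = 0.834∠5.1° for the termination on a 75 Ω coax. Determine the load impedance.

Z_L = Z_0·(1 + Γ)/(1 − Γ) = 75·(1.83 + j0.0741)/(0.169 − j0.0741)

Z_L ≈ 668 + j326 Ω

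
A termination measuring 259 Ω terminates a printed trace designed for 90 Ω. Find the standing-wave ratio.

Γ = (259 − 90)/(259 + 90) = 0.484
VSWR = (1 + 0.484)/(1 − 0.484)

VSWR ≈ 2.88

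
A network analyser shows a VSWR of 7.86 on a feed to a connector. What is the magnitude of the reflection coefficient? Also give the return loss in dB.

|Γ| ≈ 0.774; return loss ≈ 2.22 dB

|Γ| = (S − 1)/(S + 1) = (7.86 − 1)/(7.86 + 1) = 6.86/8.86
RL = −20·log₁₀|Γ| = −20·log₁₀(0.774)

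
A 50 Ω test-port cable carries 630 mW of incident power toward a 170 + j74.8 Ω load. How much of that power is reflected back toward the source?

P_reflected ≈ 233 mW

|Γ| = |(120 + j74.8)/(220 + j74.8)| = 0.609
|Γ|² = 0.37
P_refl = |Γ|²·P_inc = 233 mW, P_del = (1 − |Γ|²)·P_inc = 397 mW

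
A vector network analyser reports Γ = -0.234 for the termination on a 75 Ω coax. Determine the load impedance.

Z_L = Z_0·(1 + Γ)/(1 − Γ) = 75·(0.766)/(1.23)

Z_L ≈ 46.6 Ω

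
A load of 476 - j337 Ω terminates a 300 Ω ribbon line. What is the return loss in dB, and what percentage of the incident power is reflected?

RL ≈ 6.95 dB; 20.2% of incident power reflected

Γ = (176 − j337)/(776 − j337), |Γ| = 0.449
RL = −20·log₁₀(0.449) = 6.95 dB
P_refl/P_inc = |Γ|² = 0.202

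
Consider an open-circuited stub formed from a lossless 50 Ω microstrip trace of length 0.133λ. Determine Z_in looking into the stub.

βl = 2π × 0.133 = 47.9°
tan(βl) = 1.11
For an open-circuited stub, Z_in = −jZ_0·cot(βl) = −jZ_0/tan(βl)

Z_in ≈ −j45.2 Ω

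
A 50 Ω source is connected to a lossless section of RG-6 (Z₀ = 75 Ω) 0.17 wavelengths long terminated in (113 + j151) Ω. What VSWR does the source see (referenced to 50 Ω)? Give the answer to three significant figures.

βl = 2π × 0.17 = 61.2°
tan(βl) = 1.82
Z_in = Z_0·(Z_L + jZ_0·tanβl)/(Z_0 + jZ_L·tanβl) = 33.4 − j73.6 Ω
Γ_s = (Z_in − Z_s)/(Z_in + Z_s) = (-16.6 − j73.6)/(83.4 − j73.6), |Γ_s| = 0.679
VSWR = (1 + |Γ_s|)/(1 − |Γ_s|)

VSWR ≈ 5.23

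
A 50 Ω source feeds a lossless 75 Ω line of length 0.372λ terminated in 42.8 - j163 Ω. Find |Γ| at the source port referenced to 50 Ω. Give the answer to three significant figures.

|Γ| ≈ 0.871

βl = 2π × 0.372 = 134°
tan(βl) = -1.04
Z_in = Z_0·(Z_L + jZ_0·tanβl)/(Z_0 + jZ_L·tanβl) = 46.1 + j170 Ω
Γ_s = (Z_in − Z_s)/(Z_in + Z_s) = (-3.93 + j170)/(96.1 + j170), |Γ_s| = 0.871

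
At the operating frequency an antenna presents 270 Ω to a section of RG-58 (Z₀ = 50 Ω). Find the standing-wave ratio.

VSWR ≈ 5.4

For a purely resistive load, VSWR = R_L/Z_0 or Z_0/R_L (whichever > 1) = 270/50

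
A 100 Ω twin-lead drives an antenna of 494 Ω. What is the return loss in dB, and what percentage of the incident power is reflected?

RL ≈ 3.57 dB; 44% of incident power reflected

Γ = (494 − 100)/(494 + 100) = 0.663
RL = −20·log₁₀(0.663) = 3.57 dB
P_refl/P_inc = |Γ|² = 0.44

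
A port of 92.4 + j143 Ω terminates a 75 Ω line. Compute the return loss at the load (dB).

Γ = (17.4 + j143)/(167.4 + j143), |Γ| = 0.654
RL = −20·log₁₀|Γ| = −20·log₁₀(0.654)

RL ≈ 3.68 dB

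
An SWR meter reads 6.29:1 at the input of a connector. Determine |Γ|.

|Γ| = (S − 1)/(S + 1) = (6.29 − 1)/(6.29 + 1) = 5.29/7.29

|Γ| ≈ 0.726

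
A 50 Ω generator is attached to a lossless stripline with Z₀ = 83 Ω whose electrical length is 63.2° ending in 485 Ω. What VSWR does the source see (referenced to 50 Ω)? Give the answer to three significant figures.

tan(βl) = 1.98
Z_in = Z_0·(Z_L + jZ_0·tanβl)/(Z_0 + jZ_L·tanβl) = 17.7 − j40.4 Ω
Γ_s = (Z_in − Z_s)/(Z_in + Z_s) = (-32.3 − j40.4)/(67.7 − j40.4), |Γ_s| = 0.656
VSWR = (1 + |Γ_s|)/(1 − |Γ_s|)

VSWR ≈ 4.82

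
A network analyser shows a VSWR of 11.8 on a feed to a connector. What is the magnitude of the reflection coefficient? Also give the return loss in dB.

|Γ| = (S − 1)/(S + 1) = (11.8 − 1)/(11.8 + 1) = 10.8/12.8
RL = −20·log₁₀|Γ| = −20·log₁₀(0.844)

|Γ| ≈ 0.844; return loss ≈ 1.48 dB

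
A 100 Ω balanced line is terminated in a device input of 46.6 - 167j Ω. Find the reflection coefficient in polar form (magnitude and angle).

Γ ≈ 0.789 ∠ -59°

Γ = (Z_L − Z_0)/(Z_L + Z_0) = (-53.4 − j167)/(146.6 − j167)
|Γ| = 175/222 = 0.789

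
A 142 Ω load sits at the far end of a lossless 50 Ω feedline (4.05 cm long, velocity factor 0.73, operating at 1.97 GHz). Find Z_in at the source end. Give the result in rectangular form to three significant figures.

Z_in ≈ 28.4 + j35 Ω

λ = v/f = 0.73·c / 1.97 GHz = 0.111 m
βl = 2π·l/λ = 2π × 0.364 = 131°
tan(βl) = tan(131°) = -1.14
Z_in = Z_0·(Z_L + jZ_0·tanβl)/(Z_0 + jZ_L·tanβl)
     = 50·(142 − j57.2)/(50 − j162)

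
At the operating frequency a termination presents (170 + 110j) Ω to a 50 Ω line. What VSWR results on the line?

VSWR ≈ 4.91

Γ = (Z_L − Z_0)/(Z_L + Z_0) = (120 + j110)/(220 + j110)
|Γ| = 163/246 = 0.662
VSWR = (1 + |Γ|)/(1 − |Γ|) = 1.66/0.338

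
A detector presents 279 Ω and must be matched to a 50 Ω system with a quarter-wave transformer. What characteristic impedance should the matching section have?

Z_qwt ≈ 118 Ω

Z_qwt = √(Z_0·R_L) = √(50 × 279) = √13950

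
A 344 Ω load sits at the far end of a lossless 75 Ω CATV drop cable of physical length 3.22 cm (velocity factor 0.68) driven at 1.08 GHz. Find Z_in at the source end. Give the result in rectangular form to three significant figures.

Z_in ≈ 20.9 − j38.5 Ω

λ = v/f = 0.68·c / 1.08 GHz = 0.189 m
βl = 2π·l/λ = 2π × 0.17 = 61.4°
tan(βl) = tan(61.4°) = 1.83
Z_in = Z_0·(Z_L + jZ_0·tanβl)/(Z_0 + jZ_L·tanβl)
     = 75·(344 + j137)/(75 + j630)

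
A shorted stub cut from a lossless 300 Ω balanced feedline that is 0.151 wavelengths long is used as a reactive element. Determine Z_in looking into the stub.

Z_in ≈ +j418 Ω

βl = 2π × 0.151 = 54.4°
tan(βl) = 1.39
For a shorted stub, Z_in = jZ_0·tan(βl)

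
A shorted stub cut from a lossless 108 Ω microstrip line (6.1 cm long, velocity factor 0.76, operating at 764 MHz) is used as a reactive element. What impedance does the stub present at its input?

Z_in ≈ +j367 Ω

λ = v/f = 0.76·c / 764 MHz = 0.298 m
βl = 2π·l/λ = 2π × 0.204 = 73.6°
tan(βl) = 3.39
For a shorted stub, Z_in = jZ_0·tan(βl)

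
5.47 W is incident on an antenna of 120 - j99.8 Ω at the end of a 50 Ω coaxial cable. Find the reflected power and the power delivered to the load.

|Γ| = |(70 − j99.8)/(170 − j99.8)| = 0.618
|Γ|² = 0.382
P_refl = |Γ|²·P_inc = 2.09 W, P_del = (1 − |Γ|²)·P_inc = 3.38 W

P_reflected ≈ 2.09 W; P_delivered ≈ 3.38 W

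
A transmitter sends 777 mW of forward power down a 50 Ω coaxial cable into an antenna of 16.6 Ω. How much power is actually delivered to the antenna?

Γ = (16.6 − 50)/(16.6 + 50) = -0.502
|Γ|² = 0.252
P_refl = |Γ|²·P_inc = 195 mW, P_del = (1 − |Γ|²)·P_inc = 582 mW

P_delivered ≈ 582 mW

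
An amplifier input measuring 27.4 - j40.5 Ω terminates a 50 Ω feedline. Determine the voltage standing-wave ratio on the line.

VSWR ≈ 3.26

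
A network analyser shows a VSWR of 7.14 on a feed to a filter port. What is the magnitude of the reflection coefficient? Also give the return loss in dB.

|Γ| ≈ 0.754; return loss ≈ 2.45 dB

|Γ| = (S − 1)/(S + 1) = (7.14 − 1)/(7.14 + 1) = 6.14/8.14
RL = −20·log₁₀|Γ| = −20·log₁₀(0.754)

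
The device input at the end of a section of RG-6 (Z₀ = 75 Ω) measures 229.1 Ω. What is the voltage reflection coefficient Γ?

Γ = (Z_L − Z_0)/(Z_L + Z_0) = (229.1 − 75)/(229.1 + 75) = 154.1/304.1

Γ = 0.507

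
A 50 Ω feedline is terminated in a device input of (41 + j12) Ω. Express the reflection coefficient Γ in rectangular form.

Γ = (Z_L − Z_0)/(Z_L + Z_0) = (-9 + j12)/(91 + j12)

Γ ≈ -0.0801 + j0.142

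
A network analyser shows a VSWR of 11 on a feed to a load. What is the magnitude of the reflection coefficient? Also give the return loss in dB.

|Γ| = (S − 1)/(S + 1) = (11 − 1)/(11 + 1) = 10/12
RL = −20·log₁₀|Γ| = −20·log₁₀(0.833)

|Γ| ≈ 0.833; return loss ≈ 1.58 dB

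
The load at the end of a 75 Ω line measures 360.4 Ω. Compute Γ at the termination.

Γ = 0.655

Γ = (Z_L − Z_0)/(Z_L + Z_0) = (360.4 − 75)/(360.4 + 75) = 285.4/435.4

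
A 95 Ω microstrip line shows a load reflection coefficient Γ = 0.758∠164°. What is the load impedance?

Z_L = Z_0·(1 + Γ)/(1 − Γ) = 95·(0.271 + j0.209)/(1.73 − j0.209)

Z_L ≈ 13.3 + j13.1 Ω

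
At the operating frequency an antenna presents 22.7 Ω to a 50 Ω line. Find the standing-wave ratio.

VSWR ≈ 2.2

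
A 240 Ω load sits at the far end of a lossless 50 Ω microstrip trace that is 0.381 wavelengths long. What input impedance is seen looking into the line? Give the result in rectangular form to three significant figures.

Z_in ≈ 21.4 + j49.1 Ω

βl = 2π × 0.381 = 137°
tan(βl) = tan(137°) = -0.927
Z_in = Z_0·(Z_L + jZ_0·tanβl)/(Z_0 + jZ_L·tanβl)
     = 50·(240 − j46.4)/(50 − j223)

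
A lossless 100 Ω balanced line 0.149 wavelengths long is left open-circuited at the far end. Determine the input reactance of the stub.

X_in ≈ -73.6 Ω (capacitive)

βl = 2π × 0.149 = 53.6°
tan(βl) = 1.36
For an open-circuited stub, Z_in = −jZ_0·cot(βl) = −jZ_0/tan(βl)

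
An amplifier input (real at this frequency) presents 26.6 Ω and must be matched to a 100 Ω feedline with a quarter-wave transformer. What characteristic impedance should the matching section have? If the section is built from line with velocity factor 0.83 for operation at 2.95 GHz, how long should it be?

Z_qwt = √(Z_0·R_L) = √(100 × 26.6) = √2660
λ = 0.83·c/f = 0.0844 m, so l = λ/4 = 0.0211 m

Z_qwt ≈ 51.6 Ω; length ≈ 2.11 cm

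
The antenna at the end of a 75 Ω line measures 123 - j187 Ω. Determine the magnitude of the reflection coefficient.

|Γ| ≈ 0.709

Γ = (Z_L − Z_0)/(Z_L + Z_0) = (48 − j187)/(198 − j187)
|Γ| = 193/272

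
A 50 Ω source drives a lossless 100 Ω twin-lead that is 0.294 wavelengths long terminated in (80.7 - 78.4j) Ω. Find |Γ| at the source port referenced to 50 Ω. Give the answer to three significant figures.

βl = 2π × 0.294 = 106°
tan(βl) = -3.52
Z_in = Z_0·(Z_L + jZ_0·tanβl)/(Z_0 + jZ_L·tanβl) = 96.7 + j88.3 Ω
Γ_s = (Z_in − Z_s)/(Z_in + Z_s) = (46.7 + j88.3)/(147 + j88.3), |Γ_s| = 0.583

|Γ| ≈ 0.583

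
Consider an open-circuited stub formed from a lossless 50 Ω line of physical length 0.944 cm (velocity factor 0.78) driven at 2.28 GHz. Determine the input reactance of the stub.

λ = v/f = 0.78·c / 2.28 GHz = 0.103 m
βl = 2π·l/λ = 2π × 0.092 = 33.1°
tan(βl) = 0.652
For an open-circuited stub, Z_in = −jZ_0·cot(βl) = −jZ_0/tan(βl)

X_in ≈ -76.7 Ω (capacitive)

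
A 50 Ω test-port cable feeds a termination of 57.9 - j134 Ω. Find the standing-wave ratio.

VSWR ≈ 8.1

Γ = (Z_L − Z_0)/(Z_L + Z_0) = (7.9 − j134)/(107.9 − j134)
|Γ| = 134/172 = 0.78
VSWR = (1 + |Γ|)/(1 − |Γ|) = 1.78/0.22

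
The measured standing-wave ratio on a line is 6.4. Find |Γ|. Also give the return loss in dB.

|Γ| ≈ 0.73; return loss ≈ 2.74 dB

|Γ| = (S − 1)/(S + 1) = (6.4 − 1)/(6.4 + 1) = 5.4/7.4
RL = −20·log₁₀|Γ| = −20·log₁₀(0.73)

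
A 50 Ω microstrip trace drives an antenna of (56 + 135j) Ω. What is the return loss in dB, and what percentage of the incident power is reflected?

RL ≈ 2.08 dB; 62% of incident power reflected

Γ = (6 + j135)/(106 + j135), |Γ| = 0.787
RL = −20·log₁₀(0.787) = 2.08 dB
P_refl/P_inc = |Γ|² = 0.62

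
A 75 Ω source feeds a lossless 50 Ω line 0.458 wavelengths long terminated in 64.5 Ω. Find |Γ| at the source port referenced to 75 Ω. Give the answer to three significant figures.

|Γ| ≈ 0.113

βl = 2π × 0.458 = 165°
tan(βl) = -0.27
Z_in = Z_0·(Z_L + jZ_0·tanβl)/(Z_0 + jZ_L·tanβl) = 61.7 + j8 Ω
Γ_s = (Z_in − Z_s)/(Z_in + Z_s) = (-13.3 + j8)/(137 + j8), |Γ_s| = 0.113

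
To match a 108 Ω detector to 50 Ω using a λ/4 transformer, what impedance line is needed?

Z_qwt ≈ 73.5 Ω

Z_qwt = √(Z_0·R_L) = √(50 × 108) = √5400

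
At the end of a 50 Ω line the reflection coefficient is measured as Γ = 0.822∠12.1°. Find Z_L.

Z_L ≈ 238 + j253 Ω

Z_L = Z_0·(1 + Γ)/(1 − Γ) = 50·(1.8 + j0.172)/(0.196 − j0.172)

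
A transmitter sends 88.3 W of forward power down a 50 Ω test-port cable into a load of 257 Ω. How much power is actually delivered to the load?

Γ = (257 − 50)/(257 + 50) = 0.674
|Γ|² = 0.455
P_refl = |Γ|²·P_inc = 40.1 W, P_del = (1 − |Γ|²)·P_inc = 48.2 W

P_delivered ≈ 48.2 W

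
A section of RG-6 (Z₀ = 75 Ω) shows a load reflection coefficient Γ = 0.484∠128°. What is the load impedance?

Z_L = Z_0·(1 + Γ)/(1 − Γ) = 75·(0.702 + j0.381)/(1.3 − j0.381)

Z_L ≈ 31.4 + j31.3 Ω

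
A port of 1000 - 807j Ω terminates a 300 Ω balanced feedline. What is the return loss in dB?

RL ≈ 3.12 dB

Γ = (700 − j807)/(1300 − j807), |Γ| = 0.698
RL = −20·log₁₀|Γ| = −20·log₁₀(0.698)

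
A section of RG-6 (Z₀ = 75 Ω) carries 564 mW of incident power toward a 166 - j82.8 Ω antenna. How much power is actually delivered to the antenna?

|Γ| = |(91 − j82.8)/(241 − j82.8)| = 0.483
|Γ|² = 0.233
P_refl = |Γ|²·P_inc = 131 mW, P_del = (1 − |Γ|²)·P_inc = 433 mW

P_delivered ≈ 433 mW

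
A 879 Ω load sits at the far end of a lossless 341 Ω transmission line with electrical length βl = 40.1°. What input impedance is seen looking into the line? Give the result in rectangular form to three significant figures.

Z_in ≈ 263 − j284 Ω

tan(βl) = tan(40.1°) = 0.842
Z_in = Z_0·(Z_L + jZ_0·tanβl)/(Z_0 + jZ_L·tanβl)
     = 341·(879 + j287)/(341 + j740)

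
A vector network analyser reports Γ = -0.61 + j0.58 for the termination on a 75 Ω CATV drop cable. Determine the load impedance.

Z_L ≈ 7.47 + j29.7 Ω

Z_L = Z_0·(1 + Γ)/(1 − Γ) = 75·(0.39 + j0.58)/(1.61 − j0.58)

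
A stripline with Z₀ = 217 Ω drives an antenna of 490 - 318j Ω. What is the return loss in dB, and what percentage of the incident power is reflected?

RL ≈ 5.34 dB; 29.2% of incident power reflected

Γ = (273 − j318)/(707 − j318), |Γ| = 0.541
RL = −20·log₁₀(0.541) = 5.34 dB
P_refl/P_inc = |Γ|² = 0.292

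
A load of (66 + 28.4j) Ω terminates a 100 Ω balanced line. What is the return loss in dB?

Γ = (-34 + j28.4)/(166 + j28.4), |Γ| = 0.263
RL = −20·log₁₀|Γ| = −20·log₁₀(0.263)

RL ≈ 11.6 dB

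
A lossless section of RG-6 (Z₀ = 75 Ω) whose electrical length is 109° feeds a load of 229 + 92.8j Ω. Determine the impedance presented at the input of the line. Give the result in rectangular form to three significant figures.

tan(βl) = tan(109°) = -2.9
Z_in = Z_0·(Z_L + jZ_0·tanβl)/(Z_0 + jZ_L·tanβl)
     = 75·(229 − j125)/(345 − j665)

Z_in ≈ 21.7 + j14.6 Ω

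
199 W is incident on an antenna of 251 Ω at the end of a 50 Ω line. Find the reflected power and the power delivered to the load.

Γ = (251 − 50)/(251 + 50) = 0.668
|Γ|² = 0.446
P_refl = |Γ|²·P_inc = 88.7 W, P_del = (1 − |Γ|²)·P_inc = 110 W

P_reflected ≈ 88.7 W; P_delivered ≈ 110 W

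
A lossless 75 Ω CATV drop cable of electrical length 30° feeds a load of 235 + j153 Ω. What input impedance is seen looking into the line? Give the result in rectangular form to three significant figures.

tan(βl) = tan(30°) = 0.577
Z_in = Z_0·(Z_L + jZ_0·tanβl)/(Z_0 + jZ_L·tanβl)
     = 75·(235 + j196)/(-13.3 + j136)

Z_in ≈ 94.8 − j139 Ω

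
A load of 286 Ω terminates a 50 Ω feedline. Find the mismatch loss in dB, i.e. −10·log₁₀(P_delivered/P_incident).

Γ = (286 − 50)/(286 + 50) = 0.702
|Γ|² = 0.493, so P_del/P_inc = 1 − |Γ|² = 0.507
ML = −10·log₁₀(1 − |Γ|²)

mismatch loss ≈ 2.95 dB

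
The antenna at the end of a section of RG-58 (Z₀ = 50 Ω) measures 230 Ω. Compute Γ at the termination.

Γ = 0.643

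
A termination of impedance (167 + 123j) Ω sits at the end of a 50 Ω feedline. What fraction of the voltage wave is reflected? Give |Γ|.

|Γ| ≈ 0.681

Γ = (Z_L − Z_0)/(Z_L + Z_0) = (117 + j123)/(217 + j123)
|Γ| = 170/249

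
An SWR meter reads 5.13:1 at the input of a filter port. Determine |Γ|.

|Γ| = (S − 1)/(S + 1) = (5.13 − 1)/(5.13 + 1) = 4.13/6.13

|Γ| ≈ 0.674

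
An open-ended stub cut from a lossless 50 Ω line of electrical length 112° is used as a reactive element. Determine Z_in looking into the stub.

tan(βl) = -2.48
For an open-ended stub, Z_in = −jZ_0·cot(βl) = −jZ_0/tan(βl)

Z_in ≈ +j20.2 Ω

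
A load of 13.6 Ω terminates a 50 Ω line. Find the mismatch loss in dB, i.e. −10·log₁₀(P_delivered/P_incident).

Γ = (13.6 − 50)/(13.6 + 50) = -0.572
|Γ|² = 0.328, so P_del/P_inc = 1 − |Γ|² = 0.672
ML = −10·log₁₀(1 − |Γ|²)

mismatch loss ≈ 1.72 dB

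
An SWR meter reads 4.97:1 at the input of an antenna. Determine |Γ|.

|Γ| = (S − 1)/(S + 1) = (4.97 − 1)/(4.97 + 1) = 3.97/5.97

|Γ| ≈ 0.665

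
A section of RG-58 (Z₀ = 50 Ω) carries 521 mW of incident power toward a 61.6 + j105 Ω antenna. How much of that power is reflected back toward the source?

P_reflected ≈ 248 mW

|Γ| = |(11.6 + j105)/(111.6 + j105)| = 0.689
|Γ|² = 0.475
P_refl = |Γ|²·P_inc = 248 mW, P_del = (1 − |Γ|²)·P_inc = 273 mW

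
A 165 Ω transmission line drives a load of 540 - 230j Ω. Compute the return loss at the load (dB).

RL ≈ 4.54 dB

Γ = (375 − j230)/(705 − j230), |Γ| = 0.593
RL = −20·log₁₀|Γ| = −20·log₁₀(0.593)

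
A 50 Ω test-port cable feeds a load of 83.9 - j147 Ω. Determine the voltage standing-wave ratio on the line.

VSWR ≈ 7.29

Γ = (Z_L − Z_0)/(Z_L + Z_0) = (33.9 − j147)/(133.9 − j147)
|Γ| = 151/199 = 0.759
VSWR = (1 + |Γ|)/(1 − |Γ|) = 1.76/0.241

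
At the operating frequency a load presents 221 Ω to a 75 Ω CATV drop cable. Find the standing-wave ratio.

VSWR ≈ 2.95

Γ = (221 − 75)/(221 + 75) = 0.493
VSWR = (1 + 0.493)/(1 − 0.493)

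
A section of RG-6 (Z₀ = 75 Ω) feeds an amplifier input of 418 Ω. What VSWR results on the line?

For a purely resistive load, VSWR = R_L/Z_0 or Z_0/R_L (whichever > 1) = 418/75

VSWR ≈ 5.57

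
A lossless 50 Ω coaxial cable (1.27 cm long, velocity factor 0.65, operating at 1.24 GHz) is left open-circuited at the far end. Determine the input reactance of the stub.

λ = v/f = 0.65·c / 1.24 GHz = 0.157 m
βl = 2π·l/λ = 2π × 0.0808 = 29.1°
tan(βl) = 0.556
For an open-circuited stub, Z_in = −jZ_0·cot(βl) = −jZ_0/tan(βl)

X_in ≈ -89.9 Ω (capacitive)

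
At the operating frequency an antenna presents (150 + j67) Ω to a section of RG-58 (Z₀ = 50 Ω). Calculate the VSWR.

Γ = (Z_L − Z_0)/(Z_L + Z_0) = (100 + j67)/(200 + j67)
|Γ| = 120/211 = 0.571
VSWR = (1 + |Γ|)/(1 − |Γ|) = 1.57/0.429

VSWR ≈ 3.66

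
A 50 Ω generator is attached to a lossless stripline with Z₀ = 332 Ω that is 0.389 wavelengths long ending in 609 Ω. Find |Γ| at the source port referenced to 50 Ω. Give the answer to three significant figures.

|Γ| ≈ 0.794

βl = 2π × 0.389 = 140°
tan(βl) = -0.838
Z_in = Z_0·(Z_L + jZ_0·tanβl)/(Z_0 + jZ_L·tanβl) = 308 + j196 Ω
Γ_s = (Z_in − Z_s)/(Z_in + Z_s) = (258 + j196)/(358 + j196), |Γ_s| = 0.794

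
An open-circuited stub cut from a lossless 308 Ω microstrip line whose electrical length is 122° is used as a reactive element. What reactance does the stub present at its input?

tan(βl) = -1.6
For an open-circuited stub, Z_in = −jZ_0·cot(βl) = −jZ_0/tan(βl)

X_in ≈ 192 Ω (inductive)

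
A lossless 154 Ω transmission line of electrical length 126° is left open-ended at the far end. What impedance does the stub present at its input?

tan(βl) = -1.38
For an open-ended stub, Z_in = −jZ_0·cot(βl) = −jZ_0/tan(βl)

Z_in ≈ +j112 Ω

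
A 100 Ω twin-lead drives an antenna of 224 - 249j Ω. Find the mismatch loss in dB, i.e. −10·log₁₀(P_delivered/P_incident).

Γ = (124 − j249)/(324 − j249), |Γ| = 0.681
|Γ|² = 0.463, so P_del/P_inc = 1 − |Γ|² = 0.537
ML = −10·log₁₀(1 − |Γ|²)

mismatch loss ≈ 2.7 dB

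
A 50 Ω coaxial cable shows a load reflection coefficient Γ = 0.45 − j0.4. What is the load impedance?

Z_L ≈ 68.9 − j86.5 Ω

Z_L = Z_0·(1 + Γ)/(1 − Γ) = 50·(1.45 − j0.4)/(0.55 + j0.4)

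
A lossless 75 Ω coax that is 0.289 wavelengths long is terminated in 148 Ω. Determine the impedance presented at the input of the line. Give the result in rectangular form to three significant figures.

βl = 2π × 0.289 = 104°
tan(βl) = tan(104°) = -4
Z_in = Z_0·(Z_L + jZ_0·tanβl)/(Z_0 + jZ_L·tanβl)
     = 75·(148 − j300)/(75 − j592)

Z_in ≈ 39.7 + j13.7 Ω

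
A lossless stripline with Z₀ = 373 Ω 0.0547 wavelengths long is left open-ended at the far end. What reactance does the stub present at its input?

X_in ≈ -1040 Ω (capacitive)

βl = 2π × 0.0547 = 19.7°
tan(βl) = 0.358
For an open-ended stub, Z_in = −jZ_0·cot(βl) = −jZ_0/tan(βl)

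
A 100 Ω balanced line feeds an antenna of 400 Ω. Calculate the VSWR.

Γ = (400 − 100)/(400 + 100) = 0.6
VSWR = (1 + 0.6)/(1 − 0.6)

VSWR ≈ 4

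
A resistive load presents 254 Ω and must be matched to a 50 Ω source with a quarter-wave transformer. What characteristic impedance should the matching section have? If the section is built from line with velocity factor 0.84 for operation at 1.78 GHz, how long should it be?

Z_qwt = √(Z_0·R_L) = √(50 × 254) = √12700
λ = 0.84·c/f = 0.142 m, so l = λ/4 = 0.0354 m

Z_qwt ≈ 113 Ω; length ≈ 3.54 cm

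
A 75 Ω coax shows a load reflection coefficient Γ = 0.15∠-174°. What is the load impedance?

Z_L ≈ 55.5 − j1.78 Ω

Z_L = Z_0·(1 + Γ)/(1 − Γ) = 75·(0.851 − j0.0157)/(1.15 + j0.0157)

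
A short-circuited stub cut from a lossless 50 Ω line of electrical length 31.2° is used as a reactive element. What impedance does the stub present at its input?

tan(βl) = 0.606
For a short-circuited stub, Z_in = jZ_0·tan(βl)

Z_in ≈ +j30.3 Ω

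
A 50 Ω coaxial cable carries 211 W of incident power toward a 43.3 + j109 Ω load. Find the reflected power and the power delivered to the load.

P_reflected ≈ 122 W; P_delivered ≈ 88.8 W

|Γ| = |(-6.7 + j109)/(93.3 + j109)| = 0.761
|Γ|² = 0.579
P_refl = |Γ|²·P_inc = 122 W, P_del = (1 − |Γ|²)·P_inc = 88.8 W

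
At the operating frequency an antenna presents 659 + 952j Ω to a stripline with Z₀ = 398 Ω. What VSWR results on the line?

VSWR ≈ 5.53

Γ = (Z_L − Z_0)/(Z_L + Z_0) = (261 + j952)/(1057 + j952)
|Γ| = 987/1420 = 0.694
VSWR = (1 + |Γ|)/(1 − |Γ|) = 1.69/0.306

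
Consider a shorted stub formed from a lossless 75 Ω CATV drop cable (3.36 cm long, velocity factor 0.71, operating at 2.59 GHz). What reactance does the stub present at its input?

λ = v/f = 0.71·c / 2.59 GHz = 0.0822 m
βl = 2π·l/λ = 2π × 0.409 = 147°
tan(βl) = -0.647
For a shorted stub, Z_in = jZ_0·tan(βl)

X_in ≈ -48.6 Ω (capacitive)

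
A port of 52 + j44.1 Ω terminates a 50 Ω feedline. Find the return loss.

RL ≈ 8.02 dB

Γ = (2 + j44.1)/(102 + j44.1), |Γ| = 0.397
RL = −20·log₁₀|Γ| = −20·log₁₀(0.397)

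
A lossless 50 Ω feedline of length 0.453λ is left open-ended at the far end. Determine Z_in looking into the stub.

Z_in ≈ +j164 Ω

βl = 2π × 0.453 = 163°
tan(βl) = -0.304
For an open-ended stub, Z_in = −jZ_0·cot(βl) = −jZ_0/tan(βl)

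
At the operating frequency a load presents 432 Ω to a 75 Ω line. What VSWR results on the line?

For a purely resistive load, VSWR = R_L/Z_0 or Z_0/R_L (whichever > 1) = 432/75

VSWR ≈ 5.76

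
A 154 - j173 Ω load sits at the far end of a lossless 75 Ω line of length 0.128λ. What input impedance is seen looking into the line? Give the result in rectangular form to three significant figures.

βl = 2π × 0.128 = 46.1°
tan(βl) = tan(46.1°) = 1.04
Z_in = Z_0·(Z_L + jZ_0·tanβl)/(Z_0 + jZ_L·tanβl)
     = 75·(154 − j95.1)/(255 + j160)

Z_in ≈ 19.9 − j40.5 Ω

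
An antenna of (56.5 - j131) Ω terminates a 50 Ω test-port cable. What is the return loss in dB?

Γ = (6.5 − j131)/(106.5 − j131), |Γ| = 0.777
RL = −20·log₁₀|Γ| = −20·log₁₀(0.777)

RL ≈ 2.19 dB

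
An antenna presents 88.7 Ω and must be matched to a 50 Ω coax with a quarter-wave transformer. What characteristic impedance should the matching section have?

Z_qwt ≈ 66.6 Ω

Z_qwt = √(Z_0·R_L) = √(50 × 88.7) = √4435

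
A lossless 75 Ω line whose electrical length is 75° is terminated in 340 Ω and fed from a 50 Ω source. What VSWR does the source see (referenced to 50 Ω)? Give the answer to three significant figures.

tan(βl) = 3.73
Z_in = Z_0·(Z_L + jZ_0·tanβl)/(Z_0 + jZ_L·tanβl) = 17.7 − j19.1 Ω
Γ_s = (Z_in − Z_s)/(Z_in + Z_s) = (-32.3 − j19.1)/(67.7 − j19.1), |Γ_s| = 0.534
VSWR = (1 + |Γ_s|)/(1 − |Γ_s|)

VSWR ≈ 3.29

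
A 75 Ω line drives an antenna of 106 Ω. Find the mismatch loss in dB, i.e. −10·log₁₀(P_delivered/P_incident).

Γ = (106 − 75)/(106 + 75) = 0.171
|Γ|² = 0.0293, so P_del/P_inc = 1 − |Γ|² = 0.971
ML = −10·log₁₀(1 − |Γ|²)

mismatch loss ≈ 0.129 dB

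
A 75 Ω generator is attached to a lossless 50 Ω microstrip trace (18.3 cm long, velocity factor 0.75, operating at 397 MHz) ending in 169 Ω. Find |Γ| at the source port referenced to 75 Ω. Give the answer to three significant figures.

|Γ| ≈ 0.639

λ = v/f = 0.75·c / 397 MHz = 0.567 m
βl = 2π·l/λ = 2π × 0.323 = 116°
tan(βl) = -2.03
Z_in = Z_0·(Z_L + jZ_0·tanβl)/(Z_0 + jZ_L·tanβl) = 18 + j22 Ω
Γ_s = (Z_in − Z_s)/(Z_in + Z_s) = (-57 + j22)/(93 + j22), |Γ_s| = 0.639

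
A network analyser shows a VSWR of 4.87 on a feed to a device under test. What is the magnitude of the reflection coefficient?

|Γ| = (S − 1)/(S + 1) = (4.87 − 1)/(4.87 + 1) = 3.87/5.87

|Γ| ≈ 0.659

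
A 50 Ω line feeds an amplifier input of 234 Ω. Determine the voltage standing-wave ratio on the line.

Γ = (234 − 50)/(234 + 50) = 0.648
VSWR = (1 + 0.648)/(1 − 0.648)

VSWR ≈ 4.68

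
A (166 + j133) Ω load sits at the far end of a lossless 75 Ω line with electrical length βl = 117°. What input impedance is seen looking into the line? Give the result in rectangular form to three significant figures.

Z_in ≈ 20.7 + j16.9 Ω

tan(βl) = tan(117°) = -1.96
Z_in = Z_0·(Z_L + jZ_0·tanβl)/(Z_0 + jZ_L·tanβl)
     = 75·(166 − j14.2)/(336 − j326)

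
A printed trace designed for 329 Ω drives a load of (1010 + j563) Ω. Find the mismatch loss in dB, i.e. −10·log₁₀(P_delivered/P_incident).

Γ = (681 + j563)/(1339 + j563), |Γ| = 0.608
|Γ|² = 0.37, so P_del/P_inc = 1 − |Γ|² = 0.63
ML = −10·log₁₀(1 − |Γ|²)

mismatch loss ≈ 2.01 dB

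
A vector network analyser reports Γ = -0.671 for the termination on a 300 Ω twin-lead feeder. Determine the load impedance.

Z_L = Z_0·(1 + Γ)/(1 − Γ) = 300·(0.329)/(1.67)

Z_L ≈ 59.1 Ω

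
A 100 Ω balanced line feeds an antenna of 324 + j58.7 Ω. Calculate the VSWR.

VSWR ≈ 3.36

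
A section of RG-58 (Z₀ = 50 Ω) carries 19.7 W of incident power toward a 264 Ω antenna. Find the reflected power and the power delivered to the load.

P_reflected ≈ 9.15 W; P_delivered ≈ 10.5 W

Γ = (264 − 50)/(264 + 50) = 0.682
|Γ|² = 0.464
P_refl = |Γ|²·P_inc = 9.15 W, P_del = (1 − |Γ|²)·P_inc = 10.5 W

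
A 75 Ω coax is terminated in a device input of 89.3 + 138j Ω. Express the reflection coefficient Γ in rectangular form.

Γ ≈ 0.465 + j0.45

Γ = (Z_L − Z_0)/(Z_L + Z_0) = (14.3 + j138)/(164.3 + j138)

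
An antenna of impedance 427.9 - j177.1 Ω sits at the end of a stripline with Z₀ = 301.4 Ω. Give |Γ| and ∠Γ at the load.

Γ ≈ 0.29 ∠ -40.8°

Γ = (Z_L − Z_0)/(Z_L + Z_0) = (126.5 − j177.1)/(729.3 − j177.1)
|Γ| = 218/750 = 0.29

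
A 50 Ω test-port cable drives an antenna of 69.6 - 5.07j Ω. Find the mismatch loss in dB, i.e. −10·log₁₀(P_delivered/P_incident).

Γ = (19.6 − j5.07)/(119.6 − j5.07), |Γ| = 0.169
|Γ|² = 0.0286, so P_del/P_inc = 1 − |Γ|² = 0.971
ML = −10·log₁₀(1 − |Γ|²)

mismatch loss ≈ 0.126 dB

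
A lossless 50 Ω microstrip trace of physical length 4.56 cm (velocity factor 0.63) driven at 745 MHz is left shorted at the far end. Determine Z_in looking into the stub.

λ = v/f = 0.63·c / 745 MHz = 0.254 m
βl = 2π·l/λ = 2π × 0.18 = 64.7°
tan(βl) = 2.12
For a shorted stub, Z_in = jZ_0·tan(βl)

Z_in ≈ +j106 Ω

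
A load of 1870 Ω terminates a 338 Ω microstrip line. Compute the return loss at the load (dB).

RL ≈ 3.17 dB

Γ = (1870 − 338)/(1870 + 338) = 0.694
RL = −20·log₁₀|Γ| = −20·log₁₀(0.694)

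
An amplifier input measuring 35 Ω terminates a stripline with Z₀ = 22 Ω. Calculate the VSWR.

For a purely resistive load, VSWR = R_L/Z_0 or Z_0/R_L (whichever > 1) = 35/22

VSWR ≈ 1.59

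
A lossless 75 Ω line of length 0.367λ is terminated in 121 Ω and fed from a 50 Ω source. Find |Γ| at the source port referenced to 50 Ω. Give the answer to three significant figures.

|Γ| ≈ 0.294

βl = 2π × 0.367 = 132°
tan(βl) = -1.11
Z_in = Z_0·(Z_L + jZ_0·tanβl)/(Z_0 + jZ_L·tanβl) = 64.3 + j31.8 Ω
Γ_s = (Z_in − Z_s)/(Z_in + Z_s) = (14.3 + j31.8)/(114 + j31.8), |Γ_s| = 0.294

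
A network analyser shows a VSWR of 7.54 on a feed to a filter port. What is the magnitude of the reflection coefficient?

|Γ| ≈ 0.766

|Γ| = (S − 1)/(S + 1) = (7.54 − 1)/(7.54 + 1) = 6.54/8.54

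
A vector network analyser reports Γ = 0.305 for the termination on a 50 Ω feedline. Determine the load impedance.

Z_L = Z_0·(1 + Γ)/(1 − Γ) = 50·(1.3)/(0.695)

Z_L ≈ 93.9 Ω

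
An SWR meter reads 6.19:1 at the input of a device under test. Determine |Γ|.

|Γ| = (S − 1)/(S + 1) = (6.19 − 1)/(6.19 + 1) = 5.19/7.19

|Γ| ≈ 0.722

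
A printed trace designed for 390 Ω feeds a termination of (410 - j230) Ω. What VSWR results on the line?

Γ = (Z_L − Z_0)/(Z_L + Z_0) = (20 − j230)/(800 − j230)
|Γ| = 231/832 = 0.277
VSWR = (1 + |Γ|)/(1 − |Γ|) = 1.28/0.723

VSWR ≈ 1.77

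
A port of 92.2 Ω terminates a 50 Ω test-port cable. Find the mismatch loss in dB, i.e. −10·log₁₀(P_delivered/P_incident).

Γ = (92.2 − 50)/(92.2 + 50) = 0.297
|Γ|² = 0.0881, so P_del/P_inc = 1 − |Γ|² = 0.912
ML = −10·log₁₀(1 − |Γ|²)

mismatch loss ≈ 0.4 dB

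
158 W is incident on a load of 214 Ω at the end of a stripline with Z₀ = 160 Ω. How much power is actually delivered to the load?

Γ = (214 − 160)/(214 + 160) = 0.144
|Γ|² = 0.0208
P_refl = |Γ|²·P_inc = 3.29 W, P_del = (1 − |Γ|²)·P_inc = 155 W

P_delivered ≈ 155 W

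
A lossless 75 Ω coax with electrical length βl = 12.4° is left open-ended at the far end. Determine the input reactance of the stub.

tan(βl) = 0.22
For an open-ended stub, Z_in = −jZ_0·cot(βl) = −jZ_0/tan(βl)

X_in ≈ -341 Ω (capacitive)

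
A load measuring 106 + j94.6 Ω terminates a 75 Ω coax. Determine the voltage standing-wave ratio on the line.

Γ = (Z_L − Z_0)/(Z_L + Z_0) = (31 + j94.6)/(181 + j94.6)
|Γ| = 99.5/204 = 0.487
VSWR = (1 + |Γ|)/(1 − |Γ|) = 1.49/0.513

VSWR ≈ 2.9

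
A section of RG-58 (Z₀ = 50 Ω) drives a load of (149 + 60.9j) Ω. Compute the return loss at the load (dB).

RL ≈ 5.06 dB

Γ = (99 + j60.9)/(199 + j60.9), |Γ| = 0.559
RL = −20·log₁₀|Γ| = −20·log₁₀(0.559)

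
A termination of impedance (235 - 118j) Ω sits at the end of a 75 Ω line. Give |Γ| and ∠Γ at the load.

Γ = (Z_L − Z_0)/(Z_L + Z_0) = (160 − j118)/(310 − j118)
|Γ| = 199/332 = 0.599

Γ ≈ 0.599 ∠ -15.6°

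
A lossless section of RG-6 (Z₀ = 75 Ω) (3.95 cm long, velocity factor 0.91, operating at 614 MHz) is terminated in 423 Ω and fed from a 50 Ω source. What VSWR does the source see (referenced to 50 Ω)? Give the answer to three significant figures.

VSWR ≈ 7.16

λ = v/f = 0.91·c / 614 MHz = 0.445 m
βl = 2π·l/λ = 2π × 0.0888 = 32°
tan(βl) = 0.624
Z_in = Z_0·(Z_L + jZ_0·tanβl)/(Z_0 + jZ_L·tanβl) = 43.9 − j108 Ω
Γ_s = (Z_in − Z_s)/(Z_in + Z_s) = (-6.13 − j108)/(93.9 − j108), |Γ_s| = 0.755
VSWR = (1 + |Γ_s|)/(1 − |Γ_s|)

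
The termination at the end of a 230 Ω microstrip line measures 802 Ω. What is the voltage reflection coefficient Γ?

Γ = (Z_L − Z_0)/(Z_L + Z_0) = (802 − 230)/(802 + 230) = 572/1032

Γ = 0.554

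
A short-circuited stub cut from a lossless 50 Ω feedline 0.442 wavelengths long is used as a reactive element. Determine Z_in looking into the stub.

Z_in ≈ −j19.1 Ω

βl = 2π × 0.442 = 159°
tan(βl) = -0.381
For a short-circuited stub, Z_in = jZ_0·tan(βl)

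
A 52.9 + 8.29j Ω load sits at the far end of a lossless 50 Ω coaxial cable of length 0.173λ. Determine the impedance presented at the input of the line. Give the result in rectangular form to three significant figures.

βl = 2π × 0.173 = 62.3°
tan(βl) = tan(62.3°) = 1.9
Z_in = Z_0·(Z_L + jZ_0·tanβl)/(Z_0 + jZ_L·tanβl)
     = 50·(52.9 + j103)/(34.2 + j101)

Z_in ≈ 54.1 − j7.9 Ω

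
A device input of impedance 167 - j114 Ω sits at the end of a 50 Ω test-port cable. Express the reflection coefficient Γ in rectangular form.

Γ = (Z_L − Z_0)/(Z_L + Z_0) = (117 − j114)/(217 − j114)

Γ ≈ 0.639 − j0.19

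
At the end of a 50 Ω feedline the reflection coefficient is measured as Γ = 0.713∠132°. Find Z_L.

Z_L ≈ 9.98 + j21.5 Ω

Z_L = Z_0·(1 + Γ)/(1 − Γ) = 50·(0.523 + j0.53)/(1.48 − j0.53)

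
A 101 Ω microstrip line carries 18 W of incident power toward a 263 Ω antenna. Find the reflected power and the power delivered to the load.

P_reflected ≈ 3.57 W; P_delivered ≈ 14.4 W

Γ = (263 − 101)/(263 + 101) = 0.445
|Γ|² = 0.198
P_refl = |Γ|²·P_inc = 3.57 W, P_del = (1 − |Γ|²)·P_inc = 14.4 W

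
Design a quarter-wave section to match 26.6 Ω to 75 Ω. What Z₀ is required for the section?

Z_qwt = √(Z_0·R_L) = √(75 × 26.6) = √1995

Z_qwt ≈ 44.7 Ω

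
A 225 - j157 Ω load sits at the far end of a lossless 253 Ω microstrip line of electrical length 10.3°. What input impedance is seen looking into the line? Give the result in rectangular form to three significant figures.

Z_in ≈ 184 − j126 Ω

tan(βl) = tan(10.3°) = 0.182
Z_in = Z_0·(Z_L + jZ_0·tanβl)/(Z_0 + jZ_L·tanβl)
     = 253·(225 − j111)/(282 + j40.9)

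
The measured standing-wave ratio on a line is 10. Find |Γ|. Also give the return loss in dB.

|Γ| ≈ 0.818; return loss ≈ 1.74 dB

|Γ| = (S − 1)/(S + 1) = (10 − 1)/(10 + 1) = 9/11
RL = −20·log₁₀|Γ| = −20·log₁₀(0.818)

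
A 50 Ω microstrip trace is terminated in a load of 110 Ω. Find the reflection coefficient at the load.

Γ = (Z_L − Z_0)/(Z_L + Z_0) = (110 − 50)/(110 + 50) = 60/160

Γ = 0.375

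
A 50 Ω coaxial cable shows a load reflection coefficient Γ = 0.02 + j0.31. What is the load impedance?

Z_L = Z_0·(1 + Γ)/(1 − Γ) = 50·(1.02 + j0.31)/(0.98 − j0.31)

Z_L ≈ 42.8 + j29.3 Ω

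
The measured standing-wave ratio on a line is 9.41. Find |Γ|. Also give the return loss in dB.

|Γ| = (S − 1)/(S + 1) = (9.41 − 1)/(9.41 + 1) = 8.41/10.4
RL = −20·log₁₀|Γ| = −20·log₁₀(0.808)

|Γ| ≈ 0.808; return loss ≈ 1.85 dB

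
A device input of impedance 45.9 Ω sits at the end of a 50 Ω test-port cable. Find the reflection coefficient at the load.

Γ = -0.0428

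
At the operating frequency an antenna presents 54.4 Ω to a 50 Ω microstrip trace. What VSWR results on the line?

For a purely resistive load, VSWR = R_L/Z_0 or Z_0/R_L (whichever > 1) = 54.4/50

VSWR ≈ 1.09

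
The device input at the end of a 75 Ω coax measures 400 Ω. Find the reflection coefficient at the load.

Γ = 0.684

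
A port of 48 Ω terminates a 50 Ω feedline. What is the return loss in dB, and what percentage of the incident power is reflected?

RL ≈ 33.8 dB; 0.0416% of incident power reflected

Γ = (48 − 50)/(48 + 50) = -0.0204
RL = −20·log₁₀(0.0204) = 33.8 dB
P_refl/P_inc = |Γ|² = 0.000416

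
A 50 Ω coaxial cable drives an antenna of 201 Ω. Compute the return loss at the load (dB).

Γ = (201 − 50)/(201 + 50) = 0.602
RL = −20·log₁₀|Γ| = −20·log₁₀(0.602)

RL ≈ 4.41 dB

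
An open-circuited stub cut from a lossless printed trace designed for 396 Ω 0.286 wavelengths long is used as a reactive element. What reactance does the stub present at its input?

X_in ≈ 91.1 Ω (inductive)

βl = 2π × 0.286 = 103°
tan(βl) = -4.35
For an open-circuited stub, Z_in = −jZ_0·cot(βl) = −jZ_0/tan(βl)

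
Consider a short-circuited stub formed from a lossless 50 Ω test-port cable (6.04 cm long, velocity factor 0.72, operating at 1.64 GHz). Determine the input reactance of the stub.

λ = v/f = 0.72·c / 1.64 GHz = 0.132 m
βl = 2π·l/λ = 2π × 0.459 = 165°
tan(βl) = -0.266
For a short-circuited stub, Z_in = jZ_0·tan(βl)

X_in ≈ -13.3 Ω (capacitive)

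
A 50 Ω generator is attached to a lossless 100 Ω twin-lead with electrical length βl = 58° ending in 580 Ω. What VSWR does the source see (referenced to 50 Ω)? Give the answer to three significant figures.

tan(βl) = 1.6
Z_in = Z_0·(Z_L + jZ_0·tanβl)/(Z_0 + jZ_L·tanβl) = 23.7 − j59.9 Ω
Γ_s = (Z_in − Z_s)/(Z_in + Z_s) = (-26.3 − j59.9)/(73.7 − j59.9), |Γ_s| = 0.689
VSWR = (1 + |Γ_s|)/(1 − |Γ_s|)

VSWR ≈ 5.43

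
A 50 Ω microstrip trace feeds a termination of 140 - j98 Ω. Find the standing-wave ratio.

Γ = (Z_L − Z_0)/(Z_L + Z_0) = (90 − j98)/(190 − j98)
|Γ| = 133/214 = 0.622
VSWR = (1 + |Γ|)/(1 − |Γ|) = 1.62/0.378

VSWR ≈ 4.3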